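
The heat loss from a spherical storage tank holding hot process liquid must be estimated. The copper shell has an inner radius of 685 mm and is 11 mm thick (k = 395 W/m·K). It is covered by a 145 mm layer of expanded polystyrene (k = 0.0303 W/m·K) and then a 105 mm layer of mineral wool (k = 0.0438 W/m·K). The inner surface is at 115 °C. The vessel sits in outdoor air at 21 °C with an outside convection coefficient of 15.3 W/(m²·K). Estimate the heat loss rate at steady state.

Q ≈ 105 W

For a spherical shell R = (1/r₁ − 1/r₂)/(4πk); film R = 1/(h·4πr²). In series:
R_copper shell = (1/0.685 − 1/0.696)/(4π×395) = 4.648×10^-6 K/W
R_expanded polystyrene = (1/0.696 − 1/0.841)/(4π×0.0303) = 0.6506 K/W
R_mineral wool = (1/0.841 − 1/0.946)/(4π×0.0438) = 0.2398 K/W
R_outer film = 1/(h·4πr_o²) = 1/(15.3×4π×0.946²) = 0.005812 K/W
R_total = 0.8962 K/W
Q = ΔT/R_total = 94/0.8962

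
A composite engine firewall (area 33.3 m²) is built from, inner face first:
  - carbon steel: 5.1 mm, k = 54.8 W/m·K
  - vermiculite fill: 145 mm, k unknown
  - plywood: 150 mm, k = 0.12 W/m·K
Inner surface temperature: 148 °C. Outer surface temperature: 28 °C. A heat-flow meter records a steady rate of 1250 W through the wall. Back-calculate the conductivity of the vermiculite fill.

Series thermal resistances:
R_carbon steel = L/(kA) = 0.0051/(54.8×33.3) = 2.795×10^-6 K/W
R_plywood = L/(kA) = 0.15/(0.12×33.3) = 0.03754 K/W
Sum of known resistances R_other = 0.03754 K/W
Total R = ΔT/Q = 120/1250 = 0.096 K/W
R_vermiculite fill = R_total − R_other = 0.05846 K/W
k = L/(R·A) = 0.145/(0.05846×33.3)

k ≈ 0.0745 W/(m·K)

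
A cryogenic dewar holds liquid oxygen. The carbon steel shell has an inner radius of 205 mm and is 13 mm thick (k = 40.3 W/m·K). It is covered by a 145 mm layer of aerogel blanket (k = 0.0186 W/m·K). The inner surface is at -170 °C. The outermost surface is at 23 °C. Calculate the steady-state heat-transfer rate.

Radial (spherical) resistances in series:
R_carbon steel shell = (1/0.205 − 1/0.218)/(4π×40.3) = 5.744×10^-4 K/W
R_aerogel blanket = (1/0.218 − 1/0.363)/(4π×0.0186) = 7.839 K/W
R_total = 7.84 K/W
Q = ΔT/R_total = 193/7.84

Q ≈ 24.6 W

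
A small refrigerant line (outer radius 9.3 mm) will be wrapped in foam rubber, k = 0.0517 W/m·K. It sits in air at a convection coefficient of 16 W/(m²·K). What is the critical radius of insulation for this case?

r_cr ≈ 3.23 mm

For a cylinder r_cr = k/h = 0.0517/16
r_cr = 3.23 mm; since the bare radius (9.3 mm) is above r_cr, any added insulation will reduce heat loss.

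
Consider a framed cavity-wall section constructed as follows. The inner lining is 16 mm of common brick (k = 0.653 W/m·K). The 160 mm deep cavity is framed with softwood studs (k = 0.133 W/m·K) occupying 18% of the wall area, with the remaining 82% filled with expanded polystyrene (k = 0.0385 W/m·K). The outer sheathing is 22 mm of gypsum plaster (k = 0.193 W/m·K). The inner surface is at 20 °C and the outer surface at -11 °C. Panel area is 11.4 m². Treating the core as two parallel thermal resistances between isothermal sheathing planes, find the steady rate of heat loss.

Q ≈ 117 W

Sheathing layers in series; stud and cavity paths in parallel between them.
R_inner = 0.016/(0.653×11.4) = 0.002149 K/W
R_stud  = 0.16/(0.133×0.18×11.4) = 0.5863 K/W
R_cav   = 0.16/(0.0385×0.82×11.4) = 0.4446 K/W
1/R_core = 1/R_stud + 1/R_cav → R_core = 0.2528 K/W
R_outer = 0.022/(0.193×11.4) = 0.009999 K/W
R_total = 0.265 K/W
Q = ΔT/R_total = 31/0.265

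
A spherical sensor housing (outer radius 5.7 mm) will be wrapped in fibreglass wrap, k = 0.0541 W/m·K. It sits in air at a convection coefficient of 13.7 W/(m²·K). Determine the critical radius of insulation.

r_cr ≈ 7.9 mm

For a sphere r_cr = 2k/h = 2×0.0541/13.7
r_cr = 7.9 mm; since the bare radius (5.7 mm) is below r_cr, adding a thin layer of insulation will *increase* heat loss.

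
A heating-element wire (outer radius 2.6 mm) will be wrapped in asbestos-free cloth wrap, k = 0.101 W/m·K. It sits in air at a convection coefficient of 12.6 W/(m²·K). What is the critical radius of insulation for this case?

r_cr ≈ 8.02 mm

For a cylinder r_cr = k/h = 0.101/12.6
r_cr = 8.02 mm; since the bare radius (2.6 mm) is below r_cr, adding a thin layer of insulation will *increase* heat loss.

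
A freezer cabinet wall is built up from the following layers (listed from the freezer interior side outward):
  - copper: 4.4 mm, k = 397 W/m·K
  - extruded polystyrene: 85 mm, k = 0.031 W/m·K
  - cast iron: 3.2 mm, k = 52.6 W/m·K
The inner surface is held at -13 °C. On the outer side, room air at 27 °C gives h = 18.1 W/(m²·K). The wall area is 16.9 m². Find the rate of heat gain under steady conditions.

Q ≈ 242 W

Treating each layer as a thermal resistance in series:
R_copper = L/(kA) = 0.0044/(397×16.9) = 6.558×10^-7 K/W
R_extruded polystyrene = L/(kA) = 0.085/(0.031×16.9) = 0.1622 K/W
R_cast iron = L/(kA) = 0.0032/(52.6×16.9) = 3.6×10^-6 K/W
R_outer film = 1/(h_o·A) = 1/(18.1×16.9) = 0.003269 K/W
R_total = 0.1655 K/W
Q = ΔT / R_total = 40 / 0.1655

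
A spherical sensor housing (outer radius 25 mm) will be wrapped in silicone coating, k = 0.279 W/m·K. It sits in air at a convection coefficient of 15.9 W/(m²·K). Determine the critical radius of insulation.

r_cr ≈ 35.1 mm

For a sphere r_cr = 2k/h = 2×0.279/15.9
r_cr = 35.1 mm; since the bare radius (25 mm) is below r_cr, adding a thin layer of insulation will *increase* heat loss.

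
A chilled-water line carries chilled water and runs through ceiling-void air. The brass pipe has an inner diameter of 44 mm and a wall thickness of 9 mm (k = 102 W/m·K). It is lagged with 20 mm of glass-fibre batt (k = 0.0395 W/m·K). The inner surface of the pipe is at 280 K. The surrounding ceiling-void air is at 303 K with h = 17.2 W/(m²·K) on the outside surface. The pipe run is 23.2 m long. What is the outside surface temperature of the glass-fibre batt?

T ≈ 301 K

For a radial system each layer contributes R = ln(r_out/r_in)/(2πkL); films add R = 1/(hA).
R_brass pipe wall = ln(31/22)/(2π×102×23.2) = 2.307×10^-5 K/W
R_glass-fibre batt = ln(51/31)/(2π×0.0395×23.2) = 0.08646 K/W
R_outer film = 1/(h_o·2πr_oL) = 1/(17.2×2π×0.051×23.2) = 0.00782 K/W
R_total = 0.09431 K/W
Q = ΔT/R_total = 23/0.09431
Q = 244 W
T_interface = T_inner + Q·ΣR(inner→interface) = 280 + 244×0.08648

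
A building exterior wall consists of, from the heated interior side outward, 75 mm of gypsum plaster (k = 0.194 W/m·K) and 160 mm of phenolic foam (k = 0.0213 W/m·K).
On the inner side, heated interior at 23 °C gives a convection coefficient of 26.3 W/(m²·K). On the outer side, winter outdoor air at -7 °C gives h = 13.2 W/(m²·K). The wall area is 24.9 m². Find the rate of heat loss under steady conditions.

Using the resistance-network approach (series):
R_inner film = 1/(h_i·A) = 1/(26.3×24.9) = 0.001527 K/W
R_gypsum plaster = L/(kA) = 0.075/(0.194×24.9) = 0.01553 K/W
R_phenolic foam = L/(kA) = 0.16/(0.0213×24.9) = 0.3017 K/W
R_outer film = 1/(h_o·A) = 1/(13.2×24.9) = 0.003042 K/W
R_total = 0.3218 K/W
Q = ΔT / R_total = 30 / 0.3218

Q ≈ 93.2 W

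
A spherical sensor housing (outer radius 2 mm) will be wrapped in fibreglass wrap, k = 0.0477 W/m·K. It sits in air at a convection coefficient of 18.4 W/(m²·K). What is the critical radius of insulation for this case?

For a sphere r_cr = 2k/h = 2×0.0477/18.4
r_cr = 5.18 mm; since the bare radius (2 mm) is below r_cr, adding a thin layer of insulation will *increase* heat loss.

r_cr ≈ 5.18 mm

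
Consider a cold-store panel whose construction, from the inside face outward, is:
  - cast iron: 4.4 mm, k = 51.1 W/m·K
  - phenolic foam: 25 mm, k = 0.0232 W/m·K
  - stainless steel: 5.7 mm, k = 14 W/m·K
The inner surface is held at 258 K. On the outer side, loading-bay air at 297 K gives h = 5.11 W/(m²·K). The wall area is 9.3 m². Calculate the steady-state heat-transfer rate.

Using the resistance-network approach (series):
R_cast iron = L/(kA) = 0.0044/(51.1×9.3) = 9.259×10^-6 K/W
R_phenolic foam = L/(kA) = 0.025/(0.0232×9.3) = 0.1159 K/W
R_stainless steel = L/(kA) = 0.0057/(14×9.3) = 4.378×10^-5 K/W
R_outer film = 1/(h_o·A) = 1/(5.11×9.3) = 0.02104 K/W
R_total = 0.137 K/W
Q = ΔT / R_total = 39 / 0.137

Q ≈ 285 W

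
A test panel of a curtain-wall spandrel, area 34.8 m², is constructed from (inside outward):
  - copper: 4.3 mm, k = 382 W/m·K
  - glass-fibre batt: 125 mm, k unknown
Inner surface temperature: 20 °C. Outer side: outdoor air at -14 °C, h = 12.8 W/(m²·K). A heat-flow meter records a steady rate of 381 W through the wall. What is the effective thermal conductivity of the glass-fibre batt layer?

Treating each layer as a thermal resistance in series:
R_copper = L/(kA) = 0.0043/(382×34.8) = 3.235×10^-7 K/W
R_outer film = 1/(h_o·A) = 1/(12.8×34.8) = 0.002245 K/W
Sum of known resistances R_other = 0.002245 K/W
Total R = ΔT/Q = 34/381 = 0.08924 K/W
R_glass-fibre batt = R_total − R_other = 0.08699 K/W
k = L/(R·A) = 0.125/(0.08699×34.8)

k ≈ 0.0413 W/(m·K)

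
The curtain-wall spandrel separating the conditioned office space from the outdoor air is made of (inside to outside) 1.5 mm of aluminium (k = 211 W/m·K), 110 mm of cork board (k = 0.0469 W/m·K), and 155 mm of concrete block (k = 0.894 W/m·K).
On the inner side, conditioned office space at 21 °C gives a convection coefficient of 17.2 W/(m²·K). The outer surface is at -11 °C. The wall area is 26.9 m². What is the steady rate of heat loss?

Treating each layer as a thermal resistance in series:
R_inner film = 1/(h_i·A) = 1/(17.2×26.9) = 0.002161 K/W
R_aluminium = L/(kA) = 0.0015/(211×26.9) = 2.643×10^-7 K/W
R_cork board = L/(kA) = 0.11/(0.0469×26.9) = 0.08719 K/W
R_concrete block = L/(kA) = 0.155/(0.894×26.9) = 0.006445 K/W
R_total = 0.0958 K/W
Q = ΔT / R_total = 32 / 0.0958

Q ≈ 334 W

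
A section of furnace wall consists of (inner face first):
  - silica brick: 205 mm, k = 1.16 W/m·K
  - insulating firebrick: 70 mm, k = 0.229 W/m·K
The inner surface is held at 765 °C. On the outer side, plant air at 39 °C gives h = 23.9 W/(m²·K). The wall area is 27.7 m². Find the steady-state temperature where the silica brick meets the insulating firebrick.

T ≈ 520 °C

Thermal resistances in series:
R_silica brick = L/(kA) = 0.205/(1.16×27.7) = 0.00638 K/W
R_insulating firebrick = L/(kA) = 0.07/(0.229×27.7) = 0.01104 K/W
R_outer film = 1/(h_o·A) = 1/(23.9×27.7) = 0.001511 K/W
R_total = 0.01893 K/W;  Q = ΔT/R_total = 726/0.01893 = 38360 W
T_interface = T_inner − Q·ΣR(inner→interface) = 765 − 38400×0.00638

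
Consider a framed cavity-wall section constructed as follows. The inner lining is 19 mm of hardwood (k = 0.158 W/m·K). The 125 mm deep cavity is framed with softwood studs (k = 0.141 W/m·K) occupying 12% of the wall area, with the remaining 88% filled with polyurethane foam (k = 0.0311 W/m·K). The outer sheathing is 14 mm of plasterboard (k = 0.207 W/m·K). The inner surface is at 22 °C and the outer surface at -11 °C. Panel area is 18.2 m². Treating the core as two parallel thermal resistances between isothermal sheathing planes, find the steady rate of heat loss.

Q ≈ 200 W

Sheathing layers in series; stud and cavity paths in parallel between them.
R_inner = 0.019/(0.158×18.2) = 0.006607 K/W
R_stud  = 0.125/(0.141×0.12×18.2) = 0.4059 K/W
R_cav   = 0.125/(0.0311×0.88×18.2) = 0.251 K/W
1/R_core = 1/R_stud + 1/R_cav → R_core = 0.1551 K/W
R_outer = 0.014/(0.207×18.2) = 0.003716 K/W
R_total = 0.1654 K/W
Q = ΔT/R_total = 33/0.1654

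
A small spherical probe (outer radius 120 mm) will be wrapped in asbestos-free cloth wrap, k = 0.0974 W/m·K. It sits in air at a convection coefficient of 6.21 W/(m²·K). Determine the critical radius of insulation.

r_cr ≈ 31.4 mm

For a sphere r_cr = 2k/h = 2×0.0974/6.21
r_cr = 31.4 mm; since the bare radius (120 mm) is above r_cr, any added insulation will reduce heat loss.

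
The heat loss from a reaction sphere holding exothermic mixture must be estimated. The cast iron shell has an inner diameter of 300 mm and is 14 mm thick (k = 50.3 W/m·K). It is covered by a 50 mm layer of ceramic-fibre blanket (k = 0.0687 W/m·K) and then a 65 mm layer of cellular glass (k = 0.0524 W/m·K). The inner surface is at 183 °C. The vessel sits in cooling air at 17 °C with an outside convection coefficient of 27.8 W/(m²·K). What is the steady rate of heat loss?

Q ≈ 49.7 W

Spherical conduction: R = (1/r_in − 1/r_out)/(4πk) per layer; series-sum.
R_cast iron shell = (1/0.15 − 1/0.164)/(4π×50.3) = 9.004×10^-4 K/W
R_ceramic-fibre blanket = (1/0.164 − 1/0.214)/(4π×0.0687) = 1.65 K/W
R_cellular glass = (1/0.214 − 1/0.279)/(4π×0.0524) = 1.653 K/W
R_outer film = 1/(h·4πr_o²) = 1/(27.8×4π×0.279²) = 0.03677 K/W
R_total = 3.341 K/W
Q = ΔT/R_total = 166/3.341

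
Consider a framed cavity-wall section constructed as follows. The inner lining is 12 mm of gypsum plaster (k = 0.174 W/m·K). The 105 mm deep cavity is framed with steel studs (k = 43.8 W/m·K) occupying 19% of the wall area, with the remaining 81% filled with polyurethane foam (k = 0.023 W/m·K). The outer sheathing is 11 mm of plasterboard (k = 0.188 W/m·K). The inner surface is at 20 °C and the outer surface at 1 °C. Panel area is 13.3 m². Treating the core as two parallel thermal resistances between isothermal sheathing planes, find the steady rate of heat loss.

Q ≈ 1800 W

Sheathing layers in series; stud and cavity paths in parallel between them.
R_inner = 0.012/(0.174×13.3) = 0.005185 K/W
R_stud  = 0.105/(43.8×0.19×13.3) = 9.487×10^-4 K/W
R_cav   = 0.105/(0.023×0.81×13.3) = 0.4238 K/W
1/R_core = 1/R_stud + 1/R_cav → R_core = 9.465×10^-4 K/W
R_outer = 0.011/(0.188×13.3) = 0.004399 K/W
R_total = 0.01053 K/W
Q = ΔT/R_total = 19/0.01053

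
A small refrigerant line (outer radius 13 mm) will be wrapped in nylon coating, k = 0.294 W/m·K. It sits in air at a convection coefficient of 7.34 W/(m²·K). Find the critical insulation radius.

r_cr ≈ 40.1 mm

For a cylinder r_cr = k/h = 0.294/7.34
r_cr = 40.1 mm; since the bare radius (13 mm) is below r_cr, adding a thin layer of insulation will *increase* heat loss.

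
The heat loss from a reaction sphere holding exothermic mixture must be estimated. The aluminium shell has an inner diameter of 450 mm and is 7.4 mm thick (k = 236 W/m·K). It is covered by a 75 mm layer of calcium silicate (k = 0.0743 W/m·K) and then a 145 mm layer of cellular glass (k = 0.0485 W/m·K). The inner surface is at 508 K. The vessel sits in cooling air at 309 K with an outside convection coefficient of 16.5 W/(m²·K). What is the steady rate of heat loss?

Q ≈ 69.6 W

For a spherical shell R = (1/r₁ − 1/r₂)/(4πk); film R = 1/(h·4πr²). In series:
R_aluminium shell = (1/0.225 − 1/0.2324)/(4π×236) = 4.772×10^-5 K/W
R_calcium silicate = (1/0.2324 − 1/0.3074)/(4π×0.0743) = 1.124 K/W
R_cellular glass = (1/0.3074 − 1/0.4524)/(4π×0.0485) = 1.711 K/W
R_outer film = 1/(h·4πr_o²) = 1/(16.5×4π×0.4524²) = 0.02356 K/W
R_total = 2.859 K/W
Q = ΔT/R_total = 199/2.859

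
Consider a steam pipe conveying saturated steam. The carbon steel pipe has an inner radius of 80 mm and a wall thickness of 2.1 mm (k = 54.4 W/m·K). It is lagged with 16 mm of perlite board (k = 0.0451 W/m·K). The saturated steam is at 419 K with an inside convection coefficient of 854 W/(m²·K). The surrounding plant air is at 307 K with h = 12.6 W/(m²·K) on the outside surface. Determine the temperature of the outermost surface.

For a radial system each layer contributes R = ln(r_out/r_in)/(2πkL); films add R = 1/(hA).
R_inner film = 1/(h_i·2πr₁L) = 1/(854×2π×0.08×1) = 0.00233 K/W
R_carbon steel pipe wall = ln(82.1/80)/(2π×54.4×1) = 7.581×10^-5 K/W
R_perlite board = ln(98.1/82.1)/(2π×0.0451×1) = 0.6283 K/W
R_outer film = 1/(h_o·2πr_oL) = 1/(12.6×2π×0.0981×1) = 0.1288 K/W
R_total = 0.7595 K/W
Q = ΔT/R_total = 112/0.7595
Q = 147 W/m
T_interface = T_inner − Q·ΣR(inner→interface) = 419 − 147×0.6307

T ≈ 326 K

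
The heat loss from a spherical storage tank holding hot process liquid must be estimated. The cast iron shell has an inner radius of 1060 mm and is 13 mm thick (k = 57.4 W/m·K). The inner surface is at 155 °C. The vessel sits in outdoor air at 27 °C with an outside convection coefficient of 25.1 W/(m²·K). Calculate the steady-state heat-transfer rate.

Each spherical layer contributes R = (1/r_i − 1/r_o)/(4πk):
R_cast iron shell = (1/1.06 − 1/1.073)/(4π×57.4) = 1.585×10^-5 K/W
R_outer film = 1/(h·4πr_o²) = 1/(25.1×4π×1.073²) = 0.002754 K/W
R_total = 0.00277 K/W
Q = ΔT/R_total = 128/0.00277

Q ≈ 46200 W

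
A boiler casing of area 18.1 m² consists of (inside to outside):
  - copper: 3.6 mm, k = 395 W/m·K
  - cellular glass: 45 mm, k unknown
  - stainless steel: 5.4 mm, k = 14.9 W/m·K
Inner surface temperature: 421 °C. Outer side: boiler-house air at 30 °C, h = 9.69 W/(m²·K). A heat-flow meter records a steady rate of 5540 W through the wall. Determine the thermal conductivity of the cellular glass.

Treating each layer as a thermal resistance in series:
R_copper = L/(kA) = 0.0036/(395×18.1) = 5.035×10^-7 K/W
R_stainless steel = L/(kA) = 0.0054/(14.9×18.1) = 2.002×10^-5 K/W
R_outer film = 1/(h_o·A) = 1/(9.69×18.1) = 0.005702 K/W
Sum of known resistances R_other = 0.005722 K/W
Total R = ΔT/Q = 391/5540 = 0.07058 K/W
R_cellular glass = R_total − R_other = 0.06486 K/W
k = L/(R·A) = 0.045/(0.06486×18.1)

k ≈ 0.0383 W/(m·K)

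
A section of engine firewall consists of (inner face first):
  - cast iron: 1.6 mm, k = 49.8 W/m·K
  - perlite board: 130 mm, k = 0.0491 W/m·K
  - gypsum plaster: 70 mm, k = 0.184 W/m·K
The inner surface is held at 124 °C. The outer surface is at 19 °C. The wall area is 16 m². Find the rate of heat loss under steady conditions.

Q ≈ 555 W

Using the resistance-network approach (series):
R_cast iron = L/(kA) = 0.0016/(49.8×16) = 2.008×10^-6 K/W
R_perlite board = L/(kA) = 0.13/(0.0491×16) = 0.1655 K/W
R_gypsum plaster = L/(kA) = 0.07/(0.184×16) = 0.02378 K/W
R_total = 0.1893 K/W
Q = ΔT / R_total = 105 / 0.1893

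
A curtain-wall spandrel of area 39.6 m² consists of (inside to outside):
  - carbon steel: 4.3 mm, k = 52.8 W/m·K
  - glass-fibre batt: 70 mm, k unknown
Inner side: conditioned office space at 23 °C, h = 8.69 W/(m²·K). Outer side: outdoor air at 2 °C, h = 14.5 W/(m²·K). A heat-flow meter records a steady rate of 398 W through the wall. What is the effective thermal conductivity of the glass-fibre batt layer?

k ≈ 0.0367 W/(m·K)

Series thermal resistances:
R_inner film = 1/(h_i·A) = 1/(8.69×39.6) = 0.002906 K/W
R_carbon steel = L/(kA) = 0.0043/(52.8×39.6) = 2.057×10^-6 K/W
R_outer film = 1/(h_o·A) = 1/(14.5×39.6) = 0.001742 K/W
Sum of known resistances R_other = 0.00465 K/W
Total R = ΔT/Q = 21/398 = 0.05276 K/W
R_glass-fibre batt = R_total − R_other = 0.04811 K/W
k = L/(R·A) = 0.07/(0.04811×39.6)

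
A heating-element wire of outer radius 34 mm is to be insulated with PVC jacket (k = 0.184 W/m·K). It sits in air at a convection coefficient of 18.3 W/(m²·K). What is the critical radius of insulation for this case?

r_cr ≈ 10.1 mm

For a cylinder r_cr = k/h = 0.184/18.3
r_cr = 10.1 mm; since the bare radius (34 mm) is above r_cr, any added insulation will reduce heat loss.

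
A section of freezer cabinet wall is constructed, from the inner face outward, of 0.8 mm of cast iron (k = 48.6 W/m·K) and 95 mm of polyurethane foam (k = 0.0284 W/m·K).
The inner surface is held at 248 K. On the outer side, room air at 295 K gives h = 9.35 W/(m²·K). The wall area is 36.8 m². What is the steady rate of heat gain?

Thermal resistances in series:
R_cast iron = L/(kA) = 0.0008/(48.6×36.8) = 4.473×10^-7 K/W
R_polyurethane foam = L/(kA) = 0.095/(0.0284×36.8) = 0.0909 K/W
R_outer film = 1/(h_o·A) = 1/(9.35×36.8) = 0.002906 K/W
R_total = 0.09381 K/W
Q = ΔT / R_total = 47 / 0.09381

Q ≈ 501 W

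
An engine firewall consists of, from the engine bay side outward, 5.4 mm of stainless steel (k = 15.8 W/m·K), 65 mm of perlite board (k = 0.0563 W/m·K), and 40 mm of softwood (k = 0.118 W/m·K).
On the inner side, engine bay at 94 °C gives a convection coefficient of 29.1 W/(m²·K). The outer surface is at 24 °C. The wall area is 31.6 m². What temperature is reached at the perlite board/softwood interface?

Using the resistance-network approach (series):
R_inner film = 1/(h_i·A) = 1/(29.1×31.6) = 0.001087 K/W
R_stainless steel = L/(kA) = 0.0054/(15.8×31.6) = 1.082×10^-5 K/W
R_perlite board = L/(kA) = 0.065/(0.0563×31.6) = 0.03654 K/W
R_softwood = L/(kA) = 0.04/(0.118×31.6) = 0.01073 K/W
R_total = 0.04836 K/W;  Q = ΔT/R_total = 70/0.04836 = 1447 W
T_interface = T_inner − Q·ΣR(inner→interface) = 94 − 1450×0.03763

T ≈ 39.5 °C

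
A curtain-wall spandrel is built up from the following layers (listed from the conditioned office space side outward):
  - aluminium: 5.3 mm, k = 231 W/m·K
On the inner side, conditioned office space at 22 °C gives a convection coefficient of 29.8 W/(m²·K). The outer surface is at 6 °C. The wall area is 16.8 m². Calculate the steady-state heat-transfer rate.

Treating each layer as a thermal resistance in series:
R_inner film = 1/(h_i·A) = 1/(29.8×16.8) = 0.001997 K/W
R_aluminium = L/(kA) = 0.0053/(231×16.8) = 1.366×10^-6 K/W
R_total = 0.001999 K/W
Q = ΔT / R_total = 16 / 0.001999

Q ≈ 8000 W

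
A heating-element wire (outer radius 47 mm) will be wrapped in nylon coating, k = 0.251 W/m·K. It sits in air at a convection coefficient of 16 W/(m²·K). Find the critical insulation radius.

For a cylinder r_cr = k/h = 0.251/16
r_cr = 15.7 mm; since the bare radius (47 mm) is above r_cr, any added insulation will reduce heat loss.

r_cr ≈ 15.7 mm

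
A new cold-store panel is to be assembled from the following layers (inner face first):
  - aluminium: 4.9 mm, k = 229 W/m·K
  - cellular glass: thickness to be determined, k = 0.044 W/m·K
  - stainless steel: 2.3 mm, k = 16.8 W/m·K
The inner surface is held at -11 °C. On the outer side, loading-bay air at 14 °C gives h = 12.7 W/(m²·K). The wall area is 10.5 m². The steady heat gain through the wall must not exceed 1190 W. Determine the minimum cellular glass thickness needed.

L ≈ 6.23 mm

Series thermal resistances:
R_aluminium = L/(kA) = 0.0049/(229×10.5) = 2.038×10^-6 K/W
R_stainless steel = L/(kA) = 0.0023/(16.8×10.5) = 1.304×10^-5 K/W
R_outer film = 1/(h_o·A) = 1/(12.7×10.5) = 0.007499 K/W
Sum of the known resistances R_other = 0.007514 K/W
Required total resistance R_tot = ΔT/Q_allow = 25/1190 = 0.02101 K/W
R_cellular glass = R_tot − R_other = 0.01349 K/W
L = R·k·A = 0.01349×0.044×10.5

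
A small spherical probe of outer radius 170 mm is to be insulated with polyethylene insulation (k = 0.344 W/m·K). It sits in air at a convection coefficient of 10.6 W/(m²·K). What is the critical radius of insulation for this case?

For a sphere r_cr = 2k/h = 2×0.344/10.6
r_cr = 64.9 mm; since the bare radius (170 mm) is above r_cr, any added insulation will reduce heat loss.

r_cr ≈ 64.9 mm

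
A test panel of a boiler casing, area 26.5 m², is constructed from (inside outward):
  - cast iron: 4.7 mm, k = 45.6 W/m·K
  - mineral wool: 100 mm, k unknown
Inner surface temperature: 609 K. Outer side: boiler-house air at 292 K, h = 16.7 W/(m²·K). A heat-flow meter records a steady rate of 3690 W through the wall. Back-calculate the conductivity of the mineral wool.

k ≈ 0.0451 W/(m·K)

Treating each layer as a thermal resistance in series:
R_cast iron = L/(kA) = 0.0047/(45.6×26.5) = 3.889×10^-6 K/W
R_outer film = 1/(h_o·A) = 1/(16.7×26.5) = 0.00226 K/W
Sum of known resistances R_other = 0.002264 K/W
Total R = ΔT/Q = 317/3690 = 0.08591 K/W
R_mineral wool = R_total − R_other = 0.08364 K/W
k = L/(R·A) = 0.1/(0.08364×26.5)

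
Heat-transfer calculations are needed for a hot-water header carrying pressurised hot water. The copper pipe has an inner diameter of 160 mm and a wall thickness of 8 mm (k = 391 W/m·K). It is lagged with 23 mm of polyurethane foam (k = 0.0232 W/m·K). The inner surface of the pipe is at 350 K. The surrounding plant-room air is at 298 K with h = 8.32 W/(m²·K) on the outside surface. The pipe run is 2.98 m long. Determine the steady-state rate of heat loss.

Treating each annulus and film as a series resistance:
R_copper pipe wall = ln(88/80)/(2π×391×2.98) = 1.302×10^-5 K/W
R_polyurethane foam = ln(111/88)/(2π×0.0232×2.98) = 0.5345 K/W
R_outer film = 1/(h_o·2πr_oL) = 1/(8.32×2π×0.111×2.98) = 0.05783 K/W
R_total = 0.5924 K/W
Q = ΔT/R_total = 52/0.5924

Q ≈ 87.8 W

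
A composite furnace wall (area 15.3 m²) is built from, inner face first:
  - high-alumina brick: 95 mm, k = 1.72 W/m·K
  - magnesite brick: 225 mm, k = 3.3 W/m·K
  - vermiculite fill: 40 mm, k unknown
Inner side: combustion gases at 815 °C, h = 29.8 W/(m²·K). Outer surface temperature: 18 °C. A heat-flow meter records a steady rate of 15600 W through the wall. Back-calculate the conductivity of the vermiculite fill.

Using the resistance-network approach (series):
R_inner film = 1/(h_i·A) = 1/(29.8×15.3) = 0.002193 K/W
R_high-alumina brick = L/(kA) = 0.095/(1.72×15.3) = 0.00361 K/W
R_magnesite brick = L/(kA) = 0.225/(3.3×15.3) = 0.004456 K/W
Sum of known resistances R_other = 0.01026 K/W
Total R = ΔT/Q = 797/15600 = 0.05109 K/W
R_vermiculite fill = R_total − R_other = 0.04083 K/W
k = L/(R·A) = 0.04/(0.04083×15.3)

k ≈ 0.064 W/(m·K)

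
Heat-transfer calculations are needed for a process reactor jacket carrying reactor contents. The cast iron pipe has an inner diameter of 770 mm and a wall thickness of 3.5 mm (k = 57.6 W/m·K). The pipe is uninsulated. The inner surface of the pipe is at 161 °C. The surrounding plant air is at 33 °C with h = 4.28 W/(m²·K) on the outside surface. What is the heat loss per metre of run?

q′ ≈ 1340 W/m

Per-layer cylindrical resistances, series-summed:
R_cast iron pipe wall = ln(388.5/385)/(2π×57.6×1) = 2.501×10^-5 K/W
R_outer film = 1/(h_o·2πr_oL) = 1/(4.28×2π×0.3885×1) = 0.09572 K/W
R_total = 0.09574 K/W
Q = ΔT/R_total = 128/0.09574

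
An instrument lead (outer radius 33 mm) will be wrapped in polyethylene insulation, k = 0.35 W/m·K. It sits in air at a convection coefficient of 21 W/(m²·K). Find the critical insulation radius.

r_cr ≈ 16.7 mm

For a cylinder r_cr = k/h = 0.35/21
r_cr = 16.7 mm; since the bare radius (33 mm) is above r_cr, any added insulation will reduce heat loss.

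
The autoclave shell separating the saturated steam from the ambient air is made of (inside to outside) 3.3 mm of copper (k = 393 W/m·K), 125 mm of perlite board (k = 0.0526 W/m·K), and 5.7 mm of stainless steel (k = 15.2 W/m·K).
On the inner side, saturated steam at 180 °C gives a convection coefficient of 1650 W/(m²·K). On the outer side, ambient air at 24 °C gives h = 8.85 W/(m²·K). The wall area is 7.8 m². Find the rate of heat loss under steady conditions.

Treating each layer as a thermal resistance in series:
R_inner film = 1/(h_i·A) = 1/(1650×7.8) = 7.77×10^-5 K/W
R_copper = L/(kA) = 0.0033/(393×7.8) = 1.077×10^-6 K/W
R_perlite board = L/(kA) = 0.125/(0.0526×7.8) = 0.3047 K/W
R_stainless steel = L/(kA) = 0.0057/(15.2×7.8) = 4.808×10^-5 K/W
R_outer film = 1/(h_o·A) = 1/(8.85×7.8) = 0.01449 K/W
R_total = 0.3193 K/W
Q = ΔT / R_total = 156 / 0.3193

Q ≈ 489 W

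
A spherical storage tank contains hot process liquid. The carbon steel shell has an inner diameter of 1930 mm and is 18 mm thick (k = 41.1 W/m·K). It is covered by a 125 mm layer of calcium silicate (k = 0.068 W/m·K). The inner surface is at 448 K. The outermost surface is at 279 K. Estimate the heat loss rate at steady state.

Spherical conduction: R = (1/r_in − 1/r_out)/(4πk) per layer; series-sum.
R_carbon steel shell = (1/0.965 − 1/0.983)/(4π×41.1) = 3.674×10^-5 K/W
R_calcium silicate = (1/0.983 − 1/1.108)/(4π×0.068) = 0.1343 K/W
R_total = 0.1343 K/W
Q = ΔT/R_total = 169/0.1343

Q ≈ 1260 W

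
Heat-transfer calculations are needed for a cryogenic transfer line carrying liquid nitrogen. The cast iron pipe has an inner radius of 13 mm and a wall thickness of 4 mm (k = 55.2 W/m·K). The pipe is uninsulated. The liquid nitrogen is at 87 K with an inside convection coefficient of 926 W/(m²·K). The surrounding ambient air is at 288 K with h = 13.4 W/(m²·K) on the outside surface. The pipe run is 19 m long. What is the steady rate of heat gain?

Q ≈ 5360 W

Per-layer cylindrical resistances, series-summed:
R_inner film = 1/(h_i·2πr₁L) = 1/(926×2π×0.013×19) = 6.958×10^-4 K/W
R_cast iron pipe wall = ln(17/13)/(2π×55.2×19) = 4.071×10^-5 K/W
R_outer film = 1/(h_o·2πr_oL) = 1/(13.4×2π×0.017×19) = 0.03677 K/W
R_total = 0.03751 K/W
Q = ΔT/R_total = 201/0.03751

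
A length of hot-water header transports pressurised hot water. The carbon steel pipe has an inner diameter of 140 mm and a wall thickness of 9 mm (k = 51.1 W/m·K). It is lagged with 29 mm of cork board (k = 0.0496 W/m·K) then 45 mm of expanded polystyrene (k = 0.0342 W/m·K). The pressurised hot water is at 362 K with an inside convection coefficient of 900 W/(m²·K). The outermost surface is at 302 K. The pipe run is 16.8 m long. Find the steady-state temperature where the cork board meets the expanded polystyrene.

T ≈ 339 K

Per-layer cylindrical resistances, series-summed:
R_inner film = 1/(h_i·2πr₁L) = 1/(900×2π×0.07×16.8) = 1.504×10^-4 K/W
R_carbon steel pipe wall = ln(79/70)/(2π×51.1×16.8) = 2.242×10^-5 K/W
R_cork board = ln(108/79)/(2π×0.0496×16.8) = 0.05972 K/W
R_expanded polystyrene = ln(153/108)/(2π×0.0342×16.8) = 0.09648 K/W
R_total = 0.1564 K/W
Q = ΔT/R_total = 60/0.1564
Q = 384 W
T_interface = T_inner − Q·ΣR(inner→interface) = 362 − 384×0.05989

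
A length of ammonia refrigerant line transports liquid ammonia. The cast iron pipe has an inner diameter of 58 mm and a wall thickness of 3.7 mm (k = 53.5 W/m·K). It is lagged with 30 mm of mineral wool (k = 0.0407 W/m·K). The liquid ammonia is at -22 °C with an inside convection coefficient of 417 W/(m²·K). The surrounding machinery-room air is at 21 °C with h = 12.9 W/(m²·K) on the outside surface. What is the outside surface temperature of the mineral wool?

Per-layer cylindrical resistances, series-summed:
R_inner film = 1/(h_i·2πr₁L) = 1/(417×2π×0.029×1) = 0.01316 K/W
R_cast iron pipe wall = ln(32.7/29)/(2π×53.5×1) = 3.572×10^-4 K/W
R_mineral wool = ln(62.7/32.7)/(2π×0.0407×1) = 2.546 K/W
R_outer film = 1/(h_o·2πr_oL) = 1/(12.9×2π×0.0627×1) = 0.1968 K/W
R_total = 2.756 K/W
Q = ΔT/R_total = 43/2.756
Q = 15.6 W/m
T_interface = T_inner + Q·ΣR(inner→interface) = -22 + 15.6×2.559

T ≈ 17.9 °C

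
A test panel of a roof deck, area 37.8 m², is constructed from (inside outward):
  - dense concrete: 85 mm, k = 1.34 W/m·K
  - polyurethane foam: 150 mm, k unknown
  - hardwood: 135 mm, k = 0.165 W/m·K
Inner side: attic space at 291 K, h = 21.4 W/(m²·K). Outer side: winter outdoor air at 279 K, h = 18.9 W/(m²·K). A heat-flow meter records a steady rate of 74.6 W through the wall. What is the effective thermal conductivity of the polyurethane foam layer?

k ≈ 0.0294 W/(m·K)

Thermal resistances in series:
R_inner film = 1/(h_i·A) = 1/(21.4×37.8) = 0.001236 K/W
R_dense concrete = L/(kA) = 0.085/(1.34×37.8) = 0.001678 K/W
R_hardwood = L/(kA) = 0.135/(0.165×37.8) = 0.02165 K/W
R_outer film = 1/(h_o·A) = 1/(18.9×37.8) = 0.0014 K/W
Sum of known resistances R_other = 0.02596 K/W
Total R = ΔT/Q = 12/74.6 = 0.1609 K/W
R_polyurethane foam = R_total − R_other = 0.1349 K/W
k = L/(R·A) = 0.15/(0.1349×37.8)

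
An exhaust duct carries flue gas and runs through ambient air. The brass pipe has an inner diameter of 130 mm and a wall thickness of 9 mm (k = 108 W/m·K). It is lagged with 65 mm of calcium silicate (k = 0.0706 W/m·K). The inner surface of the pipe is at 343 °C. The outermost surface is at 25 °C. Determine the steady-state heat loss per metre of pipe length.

q′ ≈ 224 W/m

For a radial system each layer contributes R = ln(r_out/r_in)/(2πkL); films add R = 1/(hA).
R_brass pipe wall = ln(74/65)/(2π×108×1) = 1.911×10^-4 K/W
R_calcium silicate = ln(139/74)/(2π×0.0706×1) = 1.421 K/W
R_total = 1.421 K/W
Q = ΔT/R_total = 318/1.421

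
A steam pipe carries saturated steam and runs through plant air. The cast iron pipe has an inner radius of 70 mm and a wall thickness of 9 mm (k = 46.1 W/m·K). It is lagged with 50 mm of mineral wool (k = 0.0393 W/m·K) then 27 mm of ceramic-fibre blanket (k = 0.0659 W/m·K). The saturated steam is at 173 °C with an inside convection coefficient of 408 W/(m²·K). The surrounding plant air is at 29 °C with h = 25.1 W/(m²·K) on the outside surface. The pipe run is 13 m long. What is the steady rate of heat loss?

Q ≈ 751 W

Per-layer cylindrical resistances, series-summed:
R_inner film = 1/(h_i·2πr₁L) = 1/(408×2π×0.07×13) = 4.287×10^-4 K/W
R_cast iron pipe wall = ln(79/70)/(2π×46.1×13) = 3.212×10^-5 K/W
R_mineral wool = ln(129/79)/(2π×0.0393×13) = 0.1528 K/W
R_ceramic-fibre blanket = ln(156/129)/(2π×0.0659×13) = 0.03531 K/W
R_outer film = 1/(h_o·2πr_oL) = 1/(25.1×2π×0.156×13) = 0.003127 K/W
R_total = 0.1917 K/W
Q = ΔT/R_total = 144/0.1917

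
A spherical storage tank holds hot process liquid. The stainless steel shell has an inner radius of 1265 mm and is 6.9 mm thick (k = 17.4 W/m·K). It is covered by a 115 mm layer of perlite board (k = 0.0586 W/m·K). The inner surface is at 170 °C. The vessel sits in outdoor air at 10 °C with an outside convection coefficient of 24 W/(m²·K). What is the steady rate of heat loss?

Q ≈ 1770 W

Spherical conduction: R = (1/r_in − 1/r_out)/(4πk) per layer; series-sum.
R_stainless steel shell = (1/1.265 − 1/1.2719)/(4π×17.4) = 1.961×10^-5 K/W
R_perlite board = (1/1.2719 − 1/1.3869)/(4π×0.0586) = 0.08853 K/W
R_outer film = 1/(h·4πr_o²) = 1/(24×4π×1.3869²) = 0.001724 K/W
R_total = 0.09027 K/W
Q = ΔT/R_total = 160/0.09027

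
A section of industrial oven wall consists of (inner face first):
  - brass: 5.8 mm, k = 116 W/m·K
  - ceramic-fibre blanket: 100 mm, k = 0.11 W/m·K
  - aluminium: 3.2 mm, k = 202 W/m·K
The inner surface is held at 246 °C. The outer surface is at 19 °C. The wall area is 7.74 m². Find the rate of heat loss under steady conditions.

Q ≈ 1930 W

Thermal resistances in series:
R_brass = L/(kA) = 0.0058/(116×7.74) = 6.46×10^-6 K/W
R_ceramic-fibre blanket = L/(kA) = 0.1/(0.11×7.74) = 0.1175 K/W
R_aluminium = L/(kA) = 0.0032/(202×7.74) = 2.047×10^-6 K/W
R_total = 0.1175 K/W
Q = ΔT / R_total = 227 / 0.1175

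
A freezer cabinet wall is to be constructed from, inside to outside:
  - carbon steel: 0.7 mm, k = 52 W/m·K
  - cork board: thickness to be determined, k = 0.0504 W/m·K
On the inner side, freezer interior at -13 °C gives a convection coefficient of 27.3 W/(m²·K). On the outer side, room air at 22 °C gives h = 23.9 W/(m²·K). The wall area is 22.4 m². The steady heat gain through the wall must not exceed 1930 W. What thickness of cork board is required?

L ≈ 16.5 mm

Series thermal resistances:
R_inner film = 1/(h_i·A) = 1/(27.3×22.4) = 0.001635 K/W
R_carbon steel = L/(kA) = 0.0007/(52×22.4) = 6.01×10^-7 K/W
R_outer film = 1/(h_o·A) = 1/(23.9×22.4) = 0.001868 K/W
Sum of the known resistances R_other = 0.003504 K/W
Required total resistance R_tot = ΔT/Q_allow = 35/1930 = 0.01813 K/W
R_cork board = R_tot − R_other = 0.01463 K/W
L = R·k·A = 0.01463×0.0504×22.4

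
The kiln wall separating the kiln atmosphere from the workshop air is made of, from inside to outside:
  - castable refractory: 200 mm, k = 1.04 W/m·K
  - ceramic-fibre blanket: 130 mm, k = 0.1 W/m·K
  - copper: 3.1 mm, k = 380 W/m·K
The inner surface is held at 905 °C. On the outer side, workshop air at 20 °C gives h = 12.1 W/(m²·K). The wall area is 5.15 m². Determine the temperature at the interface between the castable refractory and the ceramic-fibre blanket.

Thermal resistances in series:
R_castable refractory = L/(kA) = 0.2/(1.04×5.15) = 0.03734 K/W
R_ceramic-fibre blanket = L/(kA) = 0.13/(0.1×5.15) = 0.2524 K/W
R_copper = L/(kA) = 0.0031/(380×5.15) = 1.584×10^-6 K/W
R_outer film = 1/(h_o·A) = 1/(12.1×5.15) = 0.01605 K/W
R_total = 0.3058 K/W;  Q = ΔT/R_total = 885/0.3058 = 2894 W
T_interface = T_inner − Q·ΣR(inner→interface) = 905 − 2890×0.03734

T ≈ 797 °C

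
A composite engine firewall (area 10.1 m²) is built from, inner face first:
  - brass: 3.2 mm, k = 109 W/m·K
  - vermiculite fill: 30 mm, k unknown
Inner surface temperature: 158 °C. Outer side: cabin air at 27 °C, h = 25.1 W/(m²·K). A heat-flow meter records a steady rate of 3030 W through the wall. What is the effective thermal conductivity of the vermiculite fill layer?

Using the resistance-network approach (series):
R_brass = L/(kA) = 0.0032/(109×10.1) = 2.907×10^-6 K/W
R_outer film = 1/(h_o·A) = 1/(25.1×10.1) = 0.003945 K/W
Sum of known resistances R_other = 0.003948 K/W
Total R = ΔT/Q = 131/3030 = 0.04323 K/W
R_vermiculite fill = R_total − R_other = 0.03929 K/W
k = L/(R·A) = 0.03/(0.03929×10.1)

k ≈ 0.0756 W/(m·K)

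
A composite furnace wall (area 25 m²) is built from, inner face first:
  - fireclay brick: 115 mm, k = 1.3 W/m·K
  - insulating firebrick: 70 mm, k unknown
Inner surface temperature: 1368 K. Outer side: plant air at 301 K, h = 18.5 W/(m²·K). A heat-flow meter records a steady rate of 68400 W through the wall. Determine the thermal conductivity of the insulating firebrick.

Model the wall as resistances in series:
R_fireclay brick = L/(kA) = 0.115/(1.3×25) = 0.003538 K/W
R_outer film = 1/(h_o·A) = 1/(18.5×25) = 0.002162 K/W
Sum of known resistances R_other = 0.005701 K/W
Total R = ΔT/Q = 1067/68400 = 0.0156 K/W
R_insulating firebrick = R_total − R_other = 0.009899 K/W
k = L/(R·A) = 0.07/(0.009899×25)

k ≈ 0.283 W/(m·K)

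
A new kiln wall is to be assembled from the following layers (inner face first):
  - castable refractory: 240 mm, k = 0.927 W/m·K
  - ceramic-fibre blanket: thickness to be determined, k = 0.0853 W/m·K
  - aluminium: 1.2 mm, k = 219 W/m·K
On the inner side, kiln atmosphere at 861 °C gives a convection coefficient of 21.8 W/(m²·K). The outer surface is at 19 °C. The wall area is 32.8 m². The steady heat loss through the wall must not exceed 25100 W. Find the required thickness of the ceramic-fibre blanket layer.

L ≈ 67.9 mm

Thermal resistances in series:
R_inner film = 1/(h_i·A) = 1/(21.8×32.8) = 0.001399 K/W
R_castable refractory = L/(kA) = 0.24/(0.927×32.8) = 0.007893 K/W
R_aluminium = L/(kA) = 0.0012/(219×32.8) = 1.671×10^-7 K/W
Sum of the known resistances R_other = 0.009292 K/W
Required total resistance R_tot = ΔT/Q_allow = 842/25100 = 0.03355 K/W
R_ceramic-fibre blanket = R_tot − R_other = 0.02425 K/W
L = R·k·A = 0.02425×0.0853×32.8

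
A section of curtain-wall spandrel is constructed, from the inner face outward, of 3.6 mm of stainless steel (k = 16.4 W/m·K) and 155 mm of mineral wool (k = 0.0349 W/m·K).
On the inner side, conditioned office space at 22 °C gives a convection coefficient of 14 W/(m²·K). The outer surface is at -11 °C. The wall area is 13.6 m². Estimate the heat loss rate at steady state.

Thermal resistances in series:
R_inner film = 1/(h_i·A) = 1/(14×13.6) = 0.005252 K/W
R_stainless steel = L/(kA) = 0.0036/(16.4×13.6) = 1.614×10^-5 K/W
R_mineral wool = L/(kA) = 0.155/(0.0349×13.6) = 0.3266 K/W
R_total = 0.3318 K/W
Q = ΔT / R_total = 33 / 0.3318

Q ≈ 99.4 W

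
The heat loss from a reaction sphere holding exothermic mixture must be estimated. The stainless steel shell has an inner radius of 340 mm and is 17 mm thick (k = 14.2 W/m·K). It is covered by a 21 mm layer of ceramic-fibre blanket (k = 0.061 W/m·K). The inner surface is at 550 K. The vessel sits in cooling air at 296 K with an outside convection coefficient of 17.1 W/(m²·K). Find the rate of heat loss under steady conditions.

Q ≈ 1070 W

Spherical conduction: R = (1/r_in − 1/r_out)/(4πk) per layer; series-sum.
R_stainless steel shell = (1/0.34 − 1/0.357)/(4π×14.2) = 7.849×10^-4 K/W
R_ceramic-fibre blanket = (1/0.357 − 1/0.378)/(4π×0.061) = 0.203 K/W
R_outer film = 1/(h·4πr_o²) = 1/(17.1×4π×0.378²) = 0.03257 K/W
R_total = 0.2364 K/W
Q = ΔT/R_total = 254/0.2364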